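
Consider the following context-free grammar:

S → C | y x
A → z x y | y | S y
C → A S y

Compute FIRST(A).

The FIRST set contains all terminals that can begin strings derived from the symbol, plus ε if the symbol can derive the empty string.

We compute FIRST(A) using the standard algorithm.
FIRST(A) = {y, z}
FIRST(C) = {y, z}
FIRST(S) = {y, z}
Therefore, FIRST(A) = {y, z}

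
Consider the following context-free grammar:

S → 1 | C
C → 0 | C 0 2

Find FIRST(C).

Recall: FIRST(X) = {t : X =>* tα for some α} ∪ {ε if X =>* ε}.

We compute FIRST(C) using the standard algorithm.
FIRST(C) = {0}
FIRST(S) = {0, 1}
Therefore, FIRST(C) = {0}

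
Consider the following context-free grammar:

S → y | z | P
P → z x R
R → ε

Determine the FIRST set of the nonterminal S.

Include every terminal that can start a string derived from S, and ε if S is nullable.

We compute FIRST(S) using the standard algorithm.
FIRST(P) = {z}
FIRST(R) = {ε}
FIRST(S) = {y, z}
Therefore, FIRST(S) = {y, z}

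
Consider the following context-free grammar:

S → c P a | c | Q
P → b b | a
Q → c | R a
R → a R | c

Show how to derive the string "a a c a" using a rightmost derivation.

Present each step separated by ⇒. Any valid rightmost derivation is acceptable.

S ⇒ Q ⇒ R a ⇒ a R a ⇒ a a R a ⇒ a a c a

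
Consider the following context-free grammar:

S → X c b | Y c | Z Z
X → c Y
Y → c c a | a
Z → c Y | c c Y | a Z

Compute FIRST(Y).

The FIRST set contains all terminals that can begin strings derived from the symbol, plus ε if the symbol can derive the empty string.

We compute FIRST(Y) using the standard algorithm.
FIRST(S) = {a, c}
FIRST(X) = {c}
FIRST(Y) = {a, c}
FIRST(Z) = {a, c}
Therefore, FIRST(Y) = {a, c}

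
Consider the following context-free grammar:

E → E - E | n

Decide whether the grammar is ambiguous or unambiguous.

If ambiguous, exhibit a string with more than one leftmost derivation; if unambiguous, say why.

Ambiguous - the string 'n - n - n - n - n' has two distinct leftmost derivations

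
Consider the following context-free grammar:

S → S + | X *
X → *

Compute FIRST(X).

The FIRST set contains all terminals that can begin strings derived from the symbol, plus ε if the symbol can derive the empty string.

We compute FIRST(X) using the standard algorithm.
FIRST(S) = {*}
FIRST(X) = {*}
Therefore, FIRST(X) = {*}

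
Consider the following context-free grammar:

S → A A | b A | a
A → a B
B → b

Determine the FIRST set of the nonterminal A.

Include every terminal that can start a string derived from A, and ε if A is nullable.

We compute FIRST(A) using the standard algorithm.
FIRST(A) = {a}
FIRST(B) = {b}
FIRST(S) = {a, b}
Therefore, FIRST(A) = {a}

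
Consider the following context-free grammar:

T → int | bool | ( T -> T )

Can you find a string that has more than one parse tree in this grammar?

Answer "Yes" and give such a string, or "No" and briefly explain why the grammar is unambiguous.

No - the grammar is unambiguous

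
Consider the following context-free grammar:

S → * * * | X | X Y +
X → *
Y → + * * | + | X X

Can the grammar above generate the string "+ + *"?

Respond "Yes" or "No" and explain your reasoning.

No - no valid derivation exists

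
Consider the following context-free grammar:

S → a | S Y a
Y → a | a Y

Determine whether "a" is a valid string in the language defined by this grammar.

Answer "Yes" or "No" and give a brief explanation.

Yes - a valid derivation exists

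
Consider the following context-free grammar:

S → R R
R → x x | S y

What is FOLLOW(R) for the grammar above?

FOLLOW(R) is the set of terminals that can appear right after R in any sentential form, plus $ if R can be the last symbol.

We compute FOLLOW(R) using the standard algorithm.
FOLLOW(S) starts with {$}.
FIRST(R) = {x}
FIRST(S) = {x}
FOLLOW(R) = {$, x, y}
FOLLOW(S) = {$, y}
Therefore, FOLLOW(R) = {$, x, y}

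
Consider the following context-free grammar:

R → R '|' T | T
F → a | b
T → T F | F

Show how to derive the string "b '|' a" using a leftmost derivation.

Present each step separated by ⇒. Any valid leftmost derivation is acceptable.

R ⇒ R '|' T ⇒ T '|' T ⇒ F '|' T ⇒ b '|' T ⇒ b '|' F ⇒ b '|' a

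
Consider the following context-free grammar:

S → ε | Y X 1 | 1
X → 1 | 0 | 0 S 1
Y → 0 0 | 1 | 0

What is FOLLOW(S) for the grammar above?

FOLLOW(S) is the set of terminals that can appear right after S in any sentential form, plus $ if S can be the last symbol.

We compute FOLLOW(S) using the standard algorithm.
FOLLOW(S) starts with {$}.
FIRST(S) = {0, 1, ε}
FIRST(X) = {0, 1}
FIRST(Y) = {0, 1}
FOLLOW(S) = {$, 1}
FOLLOW(X) = {1}
FOLLOW(Y) = {0, 1}
Therefore, FOLLOW(S) = {$, 1}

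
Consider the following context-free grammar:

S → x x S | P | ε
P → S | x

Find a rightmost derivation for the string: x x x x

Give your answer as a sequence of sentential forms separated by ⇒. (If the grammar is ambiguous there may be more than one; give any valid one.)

S ⇒ x x S ⇒ x x x x S ⇒ x x x x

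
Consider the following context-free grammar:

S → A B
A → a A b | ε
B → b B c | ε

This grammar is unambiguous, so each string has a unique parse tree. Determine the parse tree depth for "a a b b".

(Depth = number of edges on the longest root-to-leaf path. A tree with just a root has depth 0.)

4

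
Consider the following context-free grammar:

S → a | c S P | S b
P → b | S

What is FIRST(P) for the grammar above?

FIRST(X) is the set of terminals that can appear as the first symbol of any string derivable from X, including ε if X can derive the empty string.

We compute FIRST(P) using the standard algorithm.
FIRST(P) = {a, b, c}
FIRST(S) = {a, c}
Therefore, FIRST(P) = {a, b, c}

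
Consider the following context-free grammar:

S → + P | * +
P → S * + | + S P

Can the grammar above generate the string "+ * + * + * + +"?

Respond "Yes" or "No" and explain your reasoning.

No - no valid derivation exists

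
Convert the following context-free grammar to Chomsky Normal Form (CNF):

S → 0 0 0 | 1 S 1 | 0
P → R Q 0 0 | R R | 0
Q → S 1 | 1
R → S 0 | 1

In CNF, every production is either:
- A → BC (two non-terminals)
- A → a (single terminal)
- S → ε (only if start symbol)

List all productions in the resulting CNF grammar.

T0 → 0; T1 → 1; S → 0; P → 0; Q → 1; R → 1; S → T0 X0; X0 → T0 T0; S → T1 X1; X1 → S T1; P → R X2; X2 → Q X3; X3 → T0 T0; P → R R; Q → S T1; R → S T0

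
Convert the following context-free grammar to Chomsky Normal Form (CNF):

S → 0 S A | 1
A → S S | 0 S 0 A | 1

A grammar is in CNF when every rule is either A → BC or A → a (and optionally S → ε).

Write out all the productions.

T0 → 0; S → 1; A → 1; S → T0 X0; X0 → S A; A → S S; A → T0 X1; X1 → S X2; X2 → T0 A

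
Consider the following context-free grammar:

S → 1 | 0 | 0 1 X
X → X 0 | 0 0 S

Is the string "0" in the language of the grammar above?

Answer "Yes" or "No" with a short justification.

Yes - a valid derivation exists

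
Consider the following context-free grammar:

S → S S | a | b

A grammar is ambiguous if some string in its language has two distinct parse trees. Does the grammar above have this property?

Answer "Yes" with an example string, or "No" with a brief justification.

Yes - the string 'a a b b b' has two distinct parse trees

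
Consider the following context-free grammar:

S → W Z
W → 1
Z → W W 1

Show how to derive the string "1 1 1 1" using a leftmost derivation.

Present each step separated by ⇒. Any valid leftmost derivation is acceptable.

S ⇒ W Z ⇒ 1 Z ⇒ 1 W W 1 ⇒ 1 1 W 1 ⇒ 1 1 1 1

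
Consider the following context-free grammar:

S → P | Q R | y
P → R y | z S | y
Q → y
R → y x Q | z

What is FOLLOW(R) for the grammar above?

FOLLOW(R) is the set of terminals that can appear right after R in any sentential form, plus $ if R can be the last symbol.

We compute FOLLOW(R) using the standard algorithm.
FOLLOW(S) starts with {$}.
FIRST(P) = {y, z}
FIRST(Q) = {y}
FIRST(R) = {y, z}
FIRST(S) = {y, z}
FOLLOW(P) = {$}
FOLLOW(Q) = {$, y, z}
FOLLOW(R) = {$, y}
FOLLOW(S) = {$}
Therefore, FOLLOW(R) = {$, y}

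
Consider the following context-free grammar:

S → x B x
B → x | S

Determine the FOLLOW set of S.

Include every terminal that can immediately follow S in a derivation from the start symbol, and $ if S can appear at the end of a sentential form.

We compute FOLLOW(S) using the standard algorithm.
FOLLOW(S) starts with {$}.
FIRST(B) = {x}
FIRST(S) = {x}
FOLLOW(B) = {x}
FOLLOW(S) = {$, x}
Therefore, FOLLOW(S) = {$, x}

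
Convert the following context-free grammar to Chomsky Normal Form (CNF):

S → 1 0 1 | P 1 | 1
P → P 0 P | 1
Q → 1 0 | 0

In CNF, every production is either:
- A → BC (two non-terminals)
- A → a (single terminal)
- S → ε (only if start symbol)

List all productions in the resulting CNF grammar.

T1 → 1; T0 → 0; S → 1; P → 1; Q → 0; S → T1 X0; X0 → T0 T1; S → P T1; P → P X1; X1 → T0 P; Q → T1 T0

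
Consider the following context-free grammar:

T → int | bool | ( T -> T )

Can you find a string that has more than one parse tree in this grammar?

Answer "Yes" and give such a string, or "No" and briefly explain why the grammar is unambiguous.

No - the grammar is unambiguous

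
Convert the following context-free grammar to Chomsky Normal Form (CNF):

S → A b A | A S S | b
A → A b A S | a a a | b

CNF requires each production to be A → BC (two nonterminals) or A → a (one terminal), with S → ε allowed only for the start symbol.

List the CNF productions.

TB → b; S → b; TA → a; A → b; S → A X0; X0 → TB A; S → A X1; X1 → S S; A → A X2; X2 → TB X3; X3 → A S; A → TA X4; X4 → TA TA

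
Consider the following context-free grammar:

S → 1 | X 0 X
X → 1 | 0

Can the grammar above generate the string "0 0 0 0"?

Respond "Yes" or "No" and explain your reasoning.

No - no valid derivation exists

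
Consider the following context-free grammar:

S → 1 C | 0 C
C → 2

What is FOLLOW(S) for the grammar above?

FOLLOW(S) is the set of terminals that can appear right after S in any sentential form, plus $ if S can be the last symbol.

We compute FOLLOW(S) using the standard algorithm.
FOLLOW(S) starts with {$}.
FIRST(C) = {2}
FIRST(S) = {0, 1}
FOLLOW(C) = {$}
FOLLOW(S) = {$}
Therefore, FOLLOW(S) = {$}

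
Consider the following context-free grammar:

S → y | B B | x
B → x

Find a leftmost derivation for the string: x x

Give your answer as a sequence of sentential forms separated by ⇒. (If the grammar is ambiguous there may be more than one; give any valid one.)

S ⇒ B B ⇒ x B ⇒ x x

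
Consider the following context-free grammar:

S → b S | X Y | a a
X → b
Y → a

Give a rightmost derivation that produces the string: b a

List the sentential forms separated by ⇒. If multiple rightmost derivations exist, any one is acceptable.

S ⇒ X Y ⇒ X a ⇒ b a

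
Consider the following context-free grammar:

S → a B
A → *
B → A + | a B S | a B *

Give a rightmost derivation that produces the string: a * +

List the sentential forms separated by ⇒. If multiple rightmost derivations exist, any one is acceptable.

S ⇒ a B ⇒ a A + ⇒ a * +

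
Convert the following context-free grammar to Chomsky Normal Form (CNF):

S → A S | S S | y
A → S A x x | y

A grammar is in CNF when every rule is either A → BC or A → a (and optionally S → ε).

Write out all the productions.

S → y; TX → x; A → y; S → A S; S → S S; A → S X0; X0 → A X1; X1 → TX TX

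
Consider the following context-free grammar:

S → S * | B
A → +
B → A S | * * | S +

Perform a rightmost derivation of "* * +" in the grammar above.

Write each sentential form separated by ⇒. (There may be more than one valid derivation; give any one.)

S ⇒ B ⇒ S + ⇒ B + ⇒ * * +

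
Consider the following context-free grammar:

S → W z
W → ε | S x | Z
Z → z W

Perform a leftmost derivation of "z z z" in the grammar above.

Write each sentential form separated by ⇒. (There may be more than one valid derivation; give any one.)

S ⇒ W z ⇒ Z z ⇒ z W z ⇒ z Z z ⇒ z z W z ⇒ z z z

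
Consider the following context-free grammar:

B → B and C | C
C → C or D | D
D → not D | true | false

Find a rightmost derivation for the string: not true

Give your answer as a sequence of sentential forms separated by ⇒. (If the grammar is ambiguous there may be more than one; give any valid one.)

B ⇒ C ⇒ D ⇒ not D ⇒ not true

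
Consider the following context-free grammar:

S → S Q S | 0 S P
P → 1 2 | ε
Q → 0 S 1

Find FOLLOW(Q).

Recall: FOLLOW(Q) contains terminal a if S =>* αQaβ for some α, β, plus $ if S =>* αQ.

We compute FOLLOW(Q) using the standard algorithm.
FOLLOW(S) starts with {$}.
FIRST(P) = {1, ε}
FIRST(Q) = {0}
FIRST(S) = {0}
FOLLOW(P) = {$, 0, 1}
FOLLOW(Q) = {0}
FOLLOW(S) = {$, 0, 1}
Therefore, FOLLOW(Q) = {0}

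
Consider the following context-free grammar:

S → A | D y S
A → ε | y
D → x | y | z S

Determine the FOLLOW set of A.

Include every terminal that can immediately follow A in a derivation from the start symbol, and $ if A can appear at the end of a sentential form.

We compute FOLLOW(A) using the standard algorithm.
FOLLOW(S) starts with {$}.
FIRST(A) = {y, ε}
FIRST(D) = {x, y, z}
FIRST(S) = {x, y, z, ε}
FOLLOW(A) = {$, y}
FOLLOW(D) = {y}
FOLLOW(S) = {$, y}
Therefore, FOLLOW(A) = {$, y}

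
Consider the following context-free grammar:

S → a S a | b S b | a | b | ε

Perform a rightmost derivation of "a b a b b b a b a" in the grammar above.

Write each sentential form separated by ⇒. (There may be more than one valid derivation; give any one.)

S ⇒ a S a ⇒ a b S b a ⇒ a b a S a b a ⇒ a b a b S b a b a ⇒ a b a b b b a b a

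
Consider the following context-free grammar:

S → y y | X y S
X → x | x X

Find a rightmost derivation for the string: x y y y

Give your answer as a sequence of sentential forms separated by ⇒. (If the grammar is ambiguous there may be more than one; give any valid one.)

S ⇒ X y S ⇒ X y y y ⇒ x y y y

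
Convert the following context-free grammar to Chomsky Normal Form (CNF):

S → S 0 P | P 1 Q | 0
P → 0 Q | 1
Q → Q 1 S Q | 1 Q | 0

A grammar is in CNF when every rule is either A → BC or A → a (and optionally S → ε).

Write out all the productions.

T0 → 0; T1 → 1; S → 0; P → 1; Q → 0; S → S X0; X0 → T0 P; S → P X1; X1 → T1 Q; P → T0 Q; Q → Q X2; X2 → T1 X3; X3 → S Q; Q → T1 Q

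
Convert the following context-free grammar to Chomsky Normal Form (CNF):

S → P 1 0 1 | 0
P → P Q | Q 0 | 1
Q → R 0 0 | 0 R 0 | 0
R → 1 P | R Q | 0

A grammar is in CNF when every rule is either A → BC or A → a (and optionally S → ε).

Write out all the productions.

T1 → 1; T0 → 0; S → 0; P → 1; Q → 0; R → 0; S → P X0; X0 → T1 X1; X1 → T0 T1; P → P Q; P → Q T0; Q → R X2; X2 → T0 T0; Q → T0 X3; X3 → R T0; R → T1 P; R → R Q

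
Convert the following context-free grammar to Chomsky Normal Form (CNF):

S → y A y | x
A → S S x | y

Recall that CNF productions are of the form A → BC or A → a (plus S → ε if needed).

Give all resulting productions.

TY → y; S → x; TX → x; A → y; S → TY X0; X0 → A TY; A → S X1; X1 → S TX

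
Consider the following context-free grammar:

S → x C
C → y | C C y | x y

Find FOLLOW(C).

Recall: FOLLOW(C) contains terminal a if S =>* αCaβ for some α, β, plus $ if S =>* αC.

We compute FOLLOW(C) using the standard algorithm.
FOLLOW(S) starts with {$}.
FIRST(C) = {x, y}
FIRST(S) = {x}
FOLLOW(C) = {$, x, y}
FOLLOW(S) = {$}
Therefore, FOLLOW(C) = {$, x, y}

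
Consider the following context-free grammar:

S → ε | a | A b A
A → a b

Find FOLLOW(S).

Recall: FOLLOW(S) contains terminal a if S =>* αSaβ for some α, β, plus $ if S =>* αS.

We compute FOLLOW(S) using the standard algorithm.
FOLLOW(S) starts with {$}.
FIRST(A) = {a}
FIRST(S) = {a, ε}
FOLLOW(A) = {$, b}
FOLLOW(S) = {$}
Therefore, FOLLOW(S) = {$}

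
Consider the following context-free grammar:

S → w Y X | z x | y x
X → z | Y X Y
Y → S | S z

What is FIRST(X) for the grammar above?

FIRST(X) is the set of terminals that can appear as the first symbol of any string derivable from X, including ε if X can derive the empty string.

We compute FIRST(X) using the standard algorithm.
FIRST(S) = {w, y, z}
FIRST(X) = {w, y, z}
FIRST(Y) = {w, y, z}
Therefore, FIRST(X) = {w, y, z}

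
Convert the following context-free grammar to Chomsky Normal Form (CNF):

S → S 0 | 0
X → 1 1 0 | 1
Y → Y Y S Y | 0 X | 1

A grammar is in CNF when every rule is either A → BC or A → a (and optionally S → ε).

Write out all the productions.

T0 → 0; S → 0; T1 → 1; X → 1; Y → 1; S → S T0; X → T1 X0; X0 → T1 T0; Y → Y X1; X1 → Y X2; X2 → S Y; Y → T0 X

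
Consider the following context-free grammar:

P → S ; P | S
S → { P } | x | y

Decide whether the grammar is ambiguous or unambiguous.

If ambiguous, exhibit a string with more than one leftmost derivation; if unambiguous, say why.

Unambiguous - every string in the language has a unique leftmost derivation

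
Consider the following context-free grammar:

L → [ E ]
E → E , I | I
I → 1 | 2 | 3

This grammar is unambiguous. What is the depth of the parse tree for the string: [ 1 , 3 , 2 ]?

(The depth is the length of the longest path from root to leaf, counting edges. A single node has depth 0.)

5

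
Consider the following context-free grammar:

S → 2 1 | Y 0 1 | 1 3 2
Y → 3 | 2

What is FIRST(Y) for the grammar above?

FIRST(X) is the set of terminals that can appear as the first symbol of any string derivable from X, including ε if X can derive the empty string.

We compute FIRST(Y) using the standard algorithm.
FIRST(S) = {1, 2, 3}
FIRST(Y) = {2, 3}
Therefore, FIRST(Y) = {2, 3}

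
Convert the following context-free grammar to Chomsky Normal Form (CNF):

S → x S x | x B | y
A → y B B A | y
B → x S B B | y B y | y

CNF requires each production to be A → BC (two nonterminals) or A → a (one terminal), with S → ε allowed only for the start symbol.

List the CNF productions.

TX → x; S → y; TY → y; A → y; B → y; S → TX X0; X0 → S TX; S → TX B; A → TY X1; X1 → B X2; X2 → B A; B → TX X3; X3 → S X4; X4 → B B; B → TY X5; X5 → B TY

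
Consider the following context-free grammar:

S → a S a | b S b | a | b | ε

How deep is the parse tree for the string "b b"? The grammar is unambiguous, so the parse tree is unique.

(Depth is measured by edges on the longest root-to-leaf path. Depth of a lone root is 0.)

2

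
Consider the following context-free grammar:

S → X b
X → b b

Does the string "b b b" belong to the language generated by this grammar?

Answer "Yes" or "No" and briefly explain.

Yes - a valid derivation exists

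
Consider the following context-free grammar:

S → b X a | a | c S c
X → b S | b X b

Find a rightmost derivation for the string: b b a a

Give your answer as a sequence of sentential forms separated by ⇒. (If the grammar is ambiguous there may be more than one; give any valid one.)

S ⇒ b X a ⇒ b b S a ⇒ b b a a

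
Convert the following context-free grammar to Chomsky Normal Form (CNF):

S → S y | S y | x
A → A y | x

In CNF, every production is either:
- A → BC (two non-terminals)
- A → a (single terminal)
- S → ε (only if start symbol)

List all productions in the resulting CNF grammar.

TY → y; S → x; A → x; S → S TY; S → S TY; A → A TY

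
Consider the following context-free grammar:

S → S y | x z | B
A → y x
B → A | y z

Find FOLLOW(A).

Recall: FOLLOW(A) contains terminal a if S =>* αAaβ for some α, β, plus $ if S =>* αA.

We compute FOLLOW(A) using the standard algorithm.
FOLLOW(S) starts with {$}.
FIRST(A) = {y}
FIRST(B) = {y}
FIRST(S) = {x, y}
FOLLOW(A) = {$, y}
FOLLOW(B) = {$, y}
FOLLOW(S) = {$, y}
Therefore, FOLLOW(A) = {$, y}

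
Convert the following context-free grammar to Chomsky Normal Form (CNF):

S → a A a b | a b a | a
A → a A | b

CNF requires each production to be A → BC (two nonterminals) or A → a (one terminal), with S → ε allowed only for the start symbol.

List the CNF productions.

TA → a; TB → b; S → a; A → b; S → TA X0; X0 → A X1; X1 → TA TB; S → TA X2; X2 → TB TA; A → TA A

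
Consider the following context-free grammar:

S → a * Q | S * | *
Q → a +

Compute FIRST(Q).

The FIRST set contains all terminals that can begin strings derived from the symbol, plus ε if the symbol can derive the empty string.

We compute FIRST(Q) using the standard algorithm.
FIRST(Q) = {a}
FIRST(S) = {*, a}
Therefore, FIRST(Q) = {a}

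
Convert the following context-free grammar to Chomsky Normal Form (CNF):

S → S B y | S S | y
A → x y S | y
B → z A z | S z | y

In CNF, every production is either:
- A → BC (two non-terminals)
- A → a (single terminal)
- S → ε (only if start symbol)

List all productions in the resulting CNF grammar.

TY → y; S → y; TX → x; A → y; TZ → z; B → y; S → S X0; X0 → B TY; S → S S; A → TX X1; X1 → TY S; B → TZ X2; X2 → A TZ; B → S TZ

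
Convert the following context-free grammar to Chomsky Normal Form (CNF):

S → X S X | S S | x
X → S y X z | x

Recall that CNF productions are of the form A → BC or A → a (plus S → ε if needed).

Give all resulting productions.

S → x; TY → y; TZ → z; X → x; S → X X0; X0 → S X; S → S S; X → S X1; X1 → TY X2; X2 → X TZ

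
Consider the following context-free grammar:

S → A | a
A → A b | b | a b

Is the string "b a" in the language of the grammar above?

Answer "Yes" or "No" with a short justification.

No - no valid derivation exists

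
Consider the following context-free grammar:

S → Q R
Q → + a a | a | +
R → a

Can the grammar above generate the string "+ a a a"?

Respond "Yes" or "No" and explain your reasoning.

Yes - a valid derivation exists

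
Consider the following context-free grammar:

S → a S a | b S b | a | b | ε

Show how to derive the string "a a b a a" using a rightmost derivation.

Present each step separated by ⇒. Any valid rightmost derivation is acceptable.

S ⇒ a S a ⇒ a a S a a ⇒ a a b a a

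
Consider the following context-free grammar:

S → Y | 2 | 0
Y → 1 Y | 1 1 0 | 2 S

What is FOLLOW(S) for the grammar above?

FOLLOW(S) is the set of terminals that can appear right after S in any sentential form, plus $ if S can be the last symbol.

We compute FOLLOW(S) using the standard algorithm.
FOLLOW(S) starts with {$}.
FIRST(S) = {0, 1, 2}
FIRST(Y) = {1, 2}
FOLLOW(S) = {$}
FOLLOW(Y) = {$}
Therefore, FOLLOW(S) = {$}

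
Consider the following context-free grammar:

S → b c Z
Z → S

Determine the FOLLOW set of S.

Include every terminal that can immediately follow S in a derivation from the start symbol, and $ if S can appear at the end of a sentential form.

We compute FOLLOW(S) using the standard algorithm.
FOLLOW(S) starts with {$}.
FIRST(S) = {b}
FIRST(Z) = {b}
FOLLOW(S) = {$}
FOLLOW(Z) = {$}
Therefore, FOLLOW(S) = {$}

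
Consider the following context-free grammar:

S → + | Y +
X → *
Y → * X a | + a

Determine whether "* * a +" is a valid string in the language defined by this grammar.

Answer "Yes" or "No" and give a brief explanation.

Yes - a valid derivation exists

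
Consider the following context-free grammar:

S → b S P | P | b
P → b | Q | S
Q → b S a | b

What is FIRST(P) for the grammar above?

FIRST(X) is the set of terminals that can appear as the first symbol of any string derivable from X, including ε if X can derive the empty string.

We compute FIRST(P) using the standard algorithm.
FIRST(P) = {b}
FIRST(Q) = {b}
FIRST(S) = {b}
Therefore, FIRST(P) = {b}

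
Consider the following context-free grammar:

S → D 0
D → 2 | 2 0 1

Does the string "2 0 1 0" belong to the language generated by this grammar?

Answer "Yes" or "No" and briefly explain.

Yes - a valid derivation exists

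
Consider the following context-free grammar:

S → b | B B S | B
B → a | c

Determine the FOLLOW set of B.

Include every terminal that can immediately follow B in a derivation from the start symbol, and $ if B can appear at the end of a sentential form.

We compute FOLLOW(B) using the standard algorithm.
FOLLOW(S) starts with {$}.
FIRST(B) = {a, c}
FIRST(S) = {a, b, c}
FOLLOW(B) = {$, a, b, c}
FOLLOW(S) = {$}
Therefore, FOLLOW(B) = {$, a, b, c}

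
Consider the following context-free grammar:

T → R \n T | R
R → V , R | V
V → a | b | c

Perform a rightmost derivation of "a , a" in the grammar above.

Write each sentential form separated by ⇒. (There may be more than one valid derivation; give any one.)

T ⇒ R ⇒ V , R ⇒ V , V ⇒ V , a ⇒ a , a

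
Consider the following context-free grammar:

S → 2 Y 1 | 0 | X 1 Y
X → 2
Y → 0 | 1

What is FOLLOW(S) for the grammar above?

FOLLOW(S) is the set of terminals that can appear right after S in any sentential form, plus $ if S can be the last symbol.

We compute FOLLOW(S) using the standard algorithm.
FOLLOW(S) starts with {$}.
FIRST(S) = {0, 2}
FIRST(X) = {2}
FIRST(Y) = {0, 1}
FOLLOW(S) = {$}
FOLLOW(X) = {1}
FOLLOW(Y) = {$, 1}
Therefore, FOLLOW(S) = {$}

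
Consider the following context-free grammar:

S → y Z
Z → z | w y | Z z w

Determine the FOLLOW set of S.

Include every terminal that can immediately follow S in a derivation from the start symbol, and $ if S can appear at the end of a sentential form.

We compute FOLLOW(S) using the standard algorithm.
FOLLOW(S) starts with {$}.
FIRST(S) = {y}
FIRST(Z) = {w, z}
FOLLOW(S) = {$}
FOLLOW(Z) = {$, z}
Therefore, FOLLOW(S) = {$}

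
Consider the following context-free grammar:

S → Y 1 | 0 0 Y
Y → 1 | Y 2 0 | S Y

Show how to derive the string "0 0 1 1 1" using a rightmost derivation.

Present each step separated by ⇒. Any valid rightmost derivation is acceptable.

S ⇒ Y 1 ⇒ S Y 1 ⇒ S 1 1 ⇒ 0 0 Y 1 1 ⇒ 0 0 1 1 1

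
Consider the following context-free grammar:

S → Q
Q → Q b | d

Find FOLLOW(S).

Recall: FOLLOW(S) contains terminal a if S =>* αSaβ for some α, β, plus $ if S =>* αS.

We compute FOLLOW(S) using the standard algorithm.
FOLLOW(S) starts with {$}.
FIRST(Q) = {d}
FIRST(S) = {d}
FOLLOW(Q) = {$, b}
FOLLOW(S) = {$}
Therefore, FOLLOW(S) = {$}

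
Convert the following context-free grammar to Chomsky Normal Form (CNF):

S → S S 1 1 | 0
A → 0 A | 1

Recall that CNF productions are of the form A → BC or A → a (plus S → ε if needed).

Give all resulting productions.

T1 → 1; S → 0; T0 → 0; A → 1; S → S X0; X0 → S X1; X1 → T1 T1; A → T0 A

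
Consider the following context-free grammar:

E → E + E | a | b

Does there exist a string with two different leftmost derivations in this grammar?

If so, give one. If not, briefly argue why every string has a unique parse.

Yes - the string 'b + a + b' has two distinct leftmost derivations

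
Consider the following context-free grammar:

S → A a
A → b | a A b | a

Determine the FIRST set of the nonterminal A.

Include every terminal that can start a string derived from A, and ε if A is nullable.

We compute FIRST(A) using the standard algorithm.
FIRST(A) = {a, b}
FIRST(S) = {a, b}
Therefore, FIRST(A) = {a, b}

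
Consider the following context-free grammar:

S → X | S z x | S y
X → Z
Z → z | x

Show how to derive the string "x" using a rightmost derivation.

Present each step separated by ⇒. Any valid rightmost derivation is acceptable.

S ⇒ X ⇒ Z ⇒ x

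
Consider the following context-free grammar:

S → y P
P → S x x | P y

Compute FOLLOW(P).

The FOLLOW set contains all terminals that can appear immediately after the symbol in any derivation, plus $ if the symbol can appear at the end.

We compute FOLLOW(P) using the standard algorithm.
FOLLOW(S) starts with {$}.
FIRST(P) = {y}
FIRST(S) = {y}
FOLLOW(P) = {$, x, y}
FOLLOW(S) = {$, x}
Therefore, FOLLOW(P) = {$, x, y}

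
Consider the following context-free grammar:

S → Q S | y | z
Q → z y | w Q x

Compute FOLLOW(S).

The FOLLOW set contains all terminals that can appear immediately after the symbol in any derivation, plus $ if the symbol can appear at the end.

We compute FOLLOW(S) using the standard algorithm.
FOLLOW(S) starts with {$}.
FIRST(Q) = {w, z}
FIRST(S) = {w, y, z}
FOLLOW(Q) = {w, x, y, z}
FOLLOW(S) = {$}
Therefore, FOLLOW(S) = {$}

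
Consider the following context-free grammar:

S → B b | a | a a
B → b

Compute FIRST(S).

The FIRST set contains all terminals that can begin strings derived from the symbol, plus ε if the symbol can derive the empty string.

We compute FIRST(S) using the standard algorithm.
FIRST(B) = {b}
FIRST(S) = {a, b}
Therefore, FIRST(S) = {a, b}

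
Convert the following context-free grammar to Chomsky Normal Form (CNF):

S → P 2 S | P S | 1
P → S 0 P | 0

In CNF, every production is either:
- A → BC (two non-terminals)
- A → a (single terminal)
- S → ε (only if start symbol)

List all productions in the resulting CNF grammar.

T2 → 2; S → 1; T0 → 0; P → 0; S → P X0; X0 → T2 S; S → P S; P → S X1; X1 → T0 P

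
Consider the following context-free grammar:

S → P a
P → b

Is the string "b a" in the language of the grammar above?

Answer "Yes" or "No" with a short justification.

Yes - a valid derivation exists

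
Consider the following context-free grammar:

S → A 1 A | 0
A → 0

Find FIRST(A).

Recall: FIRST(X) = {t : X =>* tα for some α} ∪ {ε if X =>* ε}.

We compute FIRST(A) using the standard algorithm.
FIRST(A) = {0}
FIRST(S) = {0}
Therefore, FIRST(A) = {0}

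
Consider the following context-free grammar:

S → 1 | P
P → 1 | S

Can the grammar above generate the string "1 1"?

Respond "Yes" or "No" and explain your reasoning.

No - no valid derivation exists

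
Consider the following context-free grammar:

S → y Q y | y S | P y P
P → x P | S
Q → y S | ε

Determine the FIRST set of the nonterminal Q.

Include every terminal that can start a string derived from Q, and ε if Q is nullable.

We compute FIRST(Q) using the standard algorithm.
FIRST(P) = {x, y}
FIRST(Q) = {y, ε}
FIRST(S) = {x, y}
Therefore, FIRST(Q) = {y, ε}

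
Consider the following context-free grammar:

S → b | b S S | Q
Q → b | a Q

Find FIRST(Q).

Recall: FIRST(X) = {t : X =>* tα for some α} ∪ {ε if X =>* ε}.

We compute FIRST(Q) using the standard algorithm.
FIRST(Q) = {a, b}
FIRST(S) = {a, b}
Therefore, FIRST(Q) = {a, b}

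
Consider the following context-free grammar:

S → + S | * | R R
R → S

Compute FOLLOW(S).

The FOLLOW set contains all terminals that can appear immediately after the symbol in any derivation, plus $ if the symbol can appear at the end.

We compute FOLLOW(S) using the standard algorithm.
FOLLOW(S) starts with {$}.
FIRST(R) = {*, +}
FIRST(S) = {*, +}
FOLLOW(R) = {$, *, +}
FOLLOW(S) = {$, *, +}
Therefore, FOLLOW(S) = {$, *, +}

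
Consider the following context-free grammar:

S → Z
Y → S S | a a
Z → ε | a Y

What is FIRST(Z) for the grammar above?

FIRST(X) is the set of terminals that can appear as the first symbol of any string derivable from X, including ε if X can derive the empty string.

We compute FIRST(Z) using the standard algorithm.
FIRST(S) = {a, ε}
FIRST(Y) = {a, ε}
FIRST(Z) = {a, ε}
Therefore, FIRST(Z) = {a, ε}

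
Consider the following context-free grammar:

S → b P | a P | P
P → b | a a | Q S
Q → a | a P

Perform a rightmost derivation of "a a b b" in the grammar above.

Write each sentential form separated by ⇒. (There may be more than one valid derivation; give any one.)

S ⇒ a P ⇒ a Q S ⇒ a Q b P ⇒ a Q b b ⇒ a a b b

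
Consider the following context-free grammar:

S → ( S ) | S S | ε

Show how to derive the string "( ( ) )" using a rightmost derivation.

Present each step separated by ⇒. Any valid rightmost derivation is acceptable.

S ⇒ ( S ) ⇒ ( ( S ) ) ⇒ ( ( ) )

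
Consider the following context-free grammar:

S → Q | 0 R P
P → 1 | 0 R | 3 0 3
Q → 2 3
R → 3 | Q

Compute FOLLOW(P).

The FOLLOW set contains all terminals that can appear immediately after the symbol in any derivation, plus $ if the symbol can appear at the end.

We compute FOLLOW(P) using the standard algorithm.
FOLLOW(S) starts with {$}.
FIRST(P) = {0, 1, 3}
FIRST(Q) = {2}
FIRST(R) = {2, 3}
FIRST(S) = {0, 2}
FOLLOW(P) = {$}
FOLLOW(Q) = {$, 0, 1, 3}
FOLLOW(R) = {$, 0, 1, 3}
FOLLOW(S) = {$}
Therefore, FOLLOW(P) = {$}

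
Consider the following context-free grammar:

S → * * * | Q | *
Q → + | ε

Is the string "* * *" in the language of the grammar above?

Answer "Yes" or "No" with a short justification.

Yes - a valid derivation exists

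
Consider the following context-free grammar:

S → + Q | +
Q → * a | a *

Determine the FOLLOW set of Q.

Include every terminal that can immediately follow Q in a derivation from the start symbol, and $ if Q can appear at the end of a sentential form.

We compute FOLLOW(Q) using the standard algorithm.
FOLLOW(S) starts with {$}.
FIRST(Q) = {*, a}
FIRST(S) = {+}
FOLLOW(Q) = {$}
FOLLOW(S) = {$}
Therefore, FOLLOW(Q) = {$}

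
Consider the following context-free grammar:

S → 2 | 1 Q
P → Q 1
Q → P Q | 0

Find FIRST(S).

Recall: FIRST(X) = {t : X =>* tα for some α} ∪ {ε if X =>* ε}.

We compute FIRST(S) using the standard algorithm.
FIRST(P) = {0}
FIRST(Q) = {0}
FIRST(S) = {1, 2}
Therefore, FIRST(S) = {1, 2}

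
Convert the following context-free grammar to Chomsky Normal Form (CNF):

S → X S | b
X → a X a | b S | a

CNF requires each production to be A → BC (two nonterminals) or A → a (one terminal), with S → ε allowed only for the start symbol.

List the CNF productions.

S → b; TA → a; TB → b; X → a; S → X S; X → TA X0; X0 → X TA; X → TB S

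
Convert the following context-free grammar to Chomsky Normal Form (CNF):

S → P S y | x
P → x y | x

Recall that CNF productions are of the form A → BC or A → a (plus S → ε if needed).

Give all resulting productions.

TY → y; S → x; TX → x; P → x; S → P X0; X0 → S TY; P → TX TY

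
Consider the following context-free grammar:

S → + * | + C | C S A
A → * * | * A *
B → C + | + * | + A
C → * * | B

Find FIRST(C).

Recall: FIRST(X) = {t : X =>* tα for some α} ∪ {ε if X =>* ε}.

We compute FIRST(C) using the standard algorithm.
FIRST(A) = {*}
FIRST(B) = {*, +}
FIRST(C) = {*, +}
FIRST(S) = {*, +}
Therefore, FIRST(C) = {*, +}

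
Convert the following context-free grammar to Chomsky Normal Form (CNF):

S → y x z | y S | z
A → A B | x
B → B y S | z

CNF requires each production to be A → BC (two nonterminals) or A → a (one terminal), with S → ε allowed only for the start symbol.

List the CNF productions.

TY → y; TX → x; TZ → z; S → z; A → x; B → z; S → TY X0; X0 → TX TZ; S → TY S; A → A B; B → B X1; X1 → TY S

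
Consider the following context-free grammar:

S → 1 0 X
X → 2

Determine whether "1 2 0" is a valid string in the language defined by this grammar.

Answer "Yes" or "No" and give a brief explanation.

No - no valid derivation exists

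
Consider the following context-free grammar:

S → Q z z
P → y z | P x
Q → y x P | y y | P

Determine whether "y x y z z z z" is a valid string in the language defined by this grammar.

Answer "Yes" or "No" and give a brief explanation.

No - no valid derivation exists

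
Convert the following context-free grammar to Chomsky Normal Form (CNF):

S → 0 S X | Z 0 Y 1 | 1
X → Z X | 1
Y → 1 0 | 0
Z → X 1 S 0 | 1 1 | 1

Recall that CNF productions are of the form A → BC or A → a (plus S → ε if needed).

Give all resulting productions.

T0 → 0; T1 → 1; S → 1; X → 1; Y → 0; Z → 1; S → T0 X0; X0 → S X; S → Z X1; X1 → T0 X2; X2 → Y T1; X → Z X; Y → T1 T0; Z → X X3; X3 → T1 X4; X4 → S T0; Z → T1 T1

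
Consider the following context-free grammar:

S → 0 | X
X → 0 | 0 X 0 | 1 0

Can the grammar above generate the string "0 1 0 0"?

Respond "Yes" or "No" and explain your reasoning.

Yes - a valid derivation exists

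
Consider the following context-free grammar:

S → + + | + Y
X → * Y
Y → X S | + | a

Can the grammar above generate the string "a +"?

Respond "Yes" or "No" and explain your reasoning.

No - no valid derivation exists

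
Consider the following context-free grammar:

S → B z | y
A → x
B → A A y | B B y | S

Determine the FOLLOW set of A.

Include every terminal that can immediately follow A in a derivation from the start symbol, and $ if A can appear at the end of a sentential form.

We compute FOLLOW(A) using the standard algorithm.
FOLLOW(S) starts with {$}.
FIRST(A) = {x}
FIRST(B) = {x, y}
FIRST(S) = {x, y}
FOLLOW(A) = {x, y}
FOLLOW(B) = {x, y, z}
FOLLOW(S) = {$, x, y, z}
Therefore, FOLLOW(A) = {x, y}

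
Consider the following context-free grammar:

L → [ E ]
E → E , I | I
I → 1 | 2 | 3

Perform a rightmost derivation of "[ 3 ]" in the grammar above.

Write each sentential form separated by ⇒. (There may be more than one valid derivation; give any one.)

L ⇒ [ E ] ⇒ [ I ] ⇒ [ 3 ]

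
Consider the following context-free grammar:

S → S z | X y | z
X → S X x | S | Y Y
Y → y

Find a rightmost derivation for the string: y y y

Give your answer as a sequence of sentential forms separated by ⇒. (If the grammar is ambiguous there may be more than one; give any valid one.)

S ⇒ X y ⇒ Y Y y ⇒ Y y y ⇒ y y y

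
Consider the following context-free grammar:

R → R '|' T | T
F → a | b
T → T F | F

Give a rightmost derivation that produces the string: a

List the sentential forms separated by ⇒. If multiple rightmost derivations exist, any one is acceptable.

R ⇒ T ⇒ F ⇒ a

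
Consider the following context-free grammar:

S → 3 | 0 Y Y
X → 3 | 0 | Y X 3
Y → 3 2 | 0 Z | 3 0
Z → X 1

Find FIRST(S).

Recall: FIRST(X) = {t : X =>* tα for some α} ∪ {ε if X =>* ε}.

We compute FIRST(S) using the standard algorithm.
FIRST(S) = {0, 3}
FIRST(X) = {0, 3}
FIRST(Y) = {0, 3}
FIRST(Z) = {0, 3}
Therefore, FIRST(S) = {0, 3}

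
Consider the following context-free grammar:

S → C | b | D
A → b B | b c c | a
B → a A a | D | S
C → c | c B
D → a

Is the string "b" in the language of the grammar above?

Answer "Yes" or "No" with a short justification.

Yes - a valid derivation exists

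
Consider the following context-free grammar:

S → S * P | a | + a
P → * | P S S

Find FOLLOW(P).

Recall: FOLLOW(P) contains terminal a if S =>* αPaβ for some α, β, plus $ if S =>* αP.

We compute FOLLOW(P) using the standard algorithm.
FOLLOW(S) starts with {$}.
FIRST(P) = {*}
FIRST(S) = {+, a}
FOLLOW(P) = {$, *, +, a}
FOLLOW(S) = {$, *, +, a}
Therefore, FOLLOW(P) = {$, *, +, a}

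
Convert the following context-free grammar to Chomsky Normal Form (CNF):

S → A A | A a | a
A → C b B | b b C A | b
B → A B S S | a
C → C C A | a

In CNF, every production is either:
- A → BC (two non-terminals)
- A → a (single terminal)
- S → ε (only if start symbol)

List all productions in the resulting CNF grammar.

TA → a; S → a; TB → b; A → b; B → a; C → a; S → A A; S → A TA; A → C X0; X0 → TB B; A → TB X1; X1 → TB X2; X2 → C A; B → A X3; X3 → B X4; X4 → S S; C → C X5; X5 → C A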